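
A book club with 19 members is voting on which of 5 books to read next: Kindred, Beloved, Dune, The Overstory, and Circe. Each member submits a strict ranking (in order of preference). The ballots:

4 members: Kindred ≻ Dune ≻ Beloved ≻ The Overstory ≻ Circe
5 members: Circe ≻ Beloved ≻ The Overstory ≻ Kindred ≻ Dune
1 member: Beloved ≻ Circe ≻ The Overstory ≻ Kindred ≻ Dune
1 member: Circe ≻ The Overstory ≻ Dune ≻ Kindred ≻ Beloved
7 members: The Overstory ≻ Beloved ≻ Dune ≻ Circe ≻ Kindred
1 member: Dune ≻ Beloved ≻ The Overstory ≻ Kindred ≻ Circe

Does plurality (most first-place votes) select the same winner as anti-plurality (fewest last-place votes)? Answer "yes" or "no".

Plurality — first-place votes: Kindred 4, Beloved 1, Dune 1, The Overstory 7, Circe 6. Winner: The Overstory.
Anti-plurality — last-place votes: Kindred 7, Beloved 1, Dune 6, The Overstory 0, Circe 5. Winner: The Overstory.
The two methods agree.

yes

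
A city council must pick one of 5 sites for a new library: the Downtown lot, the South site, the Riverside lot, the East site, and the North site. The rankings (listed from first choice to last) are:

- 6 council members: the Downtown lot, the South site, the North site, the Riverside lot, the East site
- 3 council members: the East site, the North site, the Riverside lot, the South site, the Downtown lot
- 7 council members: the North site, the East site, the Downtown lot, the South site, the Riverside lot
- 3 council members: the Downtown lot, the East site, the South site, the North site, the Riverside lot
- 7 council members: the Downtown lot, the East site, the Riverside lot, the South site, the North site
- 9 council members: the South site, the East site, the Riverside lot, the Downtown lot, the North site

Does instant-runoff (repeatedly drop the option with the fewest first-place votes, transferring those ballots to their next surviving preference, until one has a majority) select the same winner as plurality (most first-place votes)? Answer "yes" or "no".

Instant-runoff — R1 the Downtown lot 16, the South site 9, the Riverside lot 0, the East site 3, the North site 7 (the Riverside lot out); R2 the Downtown lot 16, the South site 9, the East site 3, the North site 7 (the East site out); R3 the Downtown lot 16, the South site 9, the North site 10 (the South site out); R4 the Downtown lot 25, the North site 10 (the Downtown lot winner). Winner: the Downtown lot.
Plurality — first-place votes: the Downtown lot 16, the South site 9, the Riverside lot 0, the East site 3, the North site 7. Winner: the Downtown lot.
The two methods agree.

yes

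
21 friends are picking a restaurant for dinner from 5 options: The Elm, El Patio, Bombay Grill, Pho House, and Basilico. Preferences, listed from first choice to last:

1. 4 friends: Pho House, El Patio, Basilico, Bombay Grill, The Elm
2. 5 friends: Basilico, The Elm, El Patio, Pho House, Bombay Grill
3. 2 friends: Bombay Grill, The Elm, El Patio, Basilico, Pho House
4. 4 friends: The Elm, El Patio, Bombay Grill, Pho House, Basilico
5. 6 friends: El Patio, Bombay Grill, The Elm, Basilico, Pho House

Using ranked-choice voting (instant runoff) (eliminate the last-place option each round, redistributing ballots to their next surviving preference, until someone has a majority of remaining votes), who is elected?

The Elm

Round 1: The Elm 4, El Patio 6, Bombay Grill 2, Pho House 4, Basilico 5. Eliminate Bombay Grill.
Round 2: The Elm 6, El Patio 6, Pho House 4, Basilico 5. Eliminate Pho House.
Round 3: The Elm 6, El Patio 10, Basilico 5. Eliminate Basilico.
Round 4: The Elm 11, El Patio 10. The Elm has a majority.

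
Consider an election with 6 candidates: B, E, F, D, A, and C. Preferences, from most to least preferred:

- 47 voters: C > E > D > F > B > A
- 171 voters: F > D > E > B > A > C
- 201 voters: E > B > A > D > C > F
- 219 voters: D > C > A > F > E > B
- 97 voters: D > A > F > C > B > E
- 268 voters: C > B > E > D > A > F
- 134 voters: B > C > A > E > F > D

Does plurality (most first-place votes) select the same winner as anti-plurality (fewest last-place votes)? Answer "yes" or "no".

Plurality — first-place votes: B 134, E 201, F 171, D 316, A 0, C 315. Winner: D.
Anti-plurality — last-place votes: B 219, E 97, F 469, D 134, A 47, C 171. Winner: A.
The two methods disagree.

no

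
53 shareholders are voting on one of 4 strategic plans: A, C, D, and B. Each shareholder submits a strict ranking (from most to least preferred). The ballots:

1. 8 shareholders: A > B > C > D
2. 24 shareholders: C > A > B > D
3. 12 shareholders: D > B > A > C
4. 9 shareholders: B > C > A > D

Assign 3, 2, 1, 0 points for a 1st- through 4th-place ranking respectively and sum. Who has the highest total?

C

A: 8·3 + 24·2 + 12·1 + 9·1 = 93
C: 8·1 + 24·3 + 12·0 + 9·2 = 98
D: 8·0 + 24·0 + 12·3 + 9·0 = 36
B: 8·2 + 24·1 + 12·2 + 9·3 = 91
C has the highest Borda score (98).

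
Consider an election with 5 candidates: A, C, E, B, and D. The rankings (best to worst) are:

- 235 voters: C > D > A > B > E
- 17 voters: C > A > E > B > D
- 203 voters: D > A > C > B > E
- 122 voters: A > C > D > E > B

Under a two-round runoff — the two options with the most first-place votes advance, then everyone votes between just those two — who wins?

C

Round 1 first-place votes: A 122, C 252, E 0, B 0, D 203.
C and D advance.
Runoff: C is preferred to D by 374 voters; D by 203.
C wins the runoff.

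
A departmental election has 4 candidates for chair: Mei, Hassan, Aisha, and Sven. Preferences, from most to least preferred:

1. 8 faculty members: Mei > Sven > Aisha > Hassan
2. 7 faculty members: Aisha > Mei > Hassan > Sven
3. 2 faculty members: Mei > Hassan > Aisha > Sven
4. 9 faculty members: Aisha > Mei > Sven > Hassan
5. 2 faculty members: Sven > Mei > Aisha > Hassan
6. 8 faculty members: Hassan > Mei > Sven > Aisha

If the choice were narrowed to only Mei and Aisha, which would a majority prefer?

Mei

Voters preferring Mei to Aisha: 20; preferring Aisha to Mei: 16.
Mei wins the head-to-head.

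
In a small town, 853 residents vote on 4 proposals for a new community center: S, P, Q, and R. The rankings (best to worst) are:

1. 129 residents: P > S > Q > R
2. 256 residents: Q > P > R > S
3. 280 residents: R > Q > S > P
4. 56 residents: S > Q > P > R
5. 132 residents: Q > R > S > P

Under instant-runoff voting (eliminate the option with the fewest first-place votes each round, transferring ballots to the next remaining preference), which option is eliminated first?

S

Round 1: S 56, P 129, Q 388, R 280. Eliminate S.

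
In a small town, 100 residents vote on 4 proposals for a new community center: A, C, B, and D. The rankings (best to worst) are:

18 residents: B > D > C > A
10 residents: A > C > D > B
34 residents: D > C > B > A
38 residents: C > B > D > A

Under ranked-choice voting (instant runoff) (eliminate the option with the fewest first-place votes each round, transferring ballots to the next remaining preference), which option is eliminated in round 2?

B

Round 1: A 10, C 38, B 18, D 34. Eliminate A.
Round 2: C 48, B 18, D 34. Eliminate B.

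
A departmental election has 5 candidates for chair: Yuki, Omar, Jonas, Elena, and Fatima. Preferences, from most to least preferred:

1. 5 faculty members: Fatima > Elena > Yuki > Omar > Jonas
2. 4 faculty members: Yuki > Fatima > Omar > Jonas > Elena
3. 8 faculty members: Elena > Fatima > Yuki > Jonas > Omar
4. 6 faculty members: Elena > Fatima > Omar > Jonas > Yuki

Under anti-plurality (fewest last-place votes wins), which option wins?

Last-place votes: Yuki 6, Omar 8, Jonas 5, Elena 4, Fatima 0.
Fatima is ranked last by the fewest voters, so Fatima wins.

Fatima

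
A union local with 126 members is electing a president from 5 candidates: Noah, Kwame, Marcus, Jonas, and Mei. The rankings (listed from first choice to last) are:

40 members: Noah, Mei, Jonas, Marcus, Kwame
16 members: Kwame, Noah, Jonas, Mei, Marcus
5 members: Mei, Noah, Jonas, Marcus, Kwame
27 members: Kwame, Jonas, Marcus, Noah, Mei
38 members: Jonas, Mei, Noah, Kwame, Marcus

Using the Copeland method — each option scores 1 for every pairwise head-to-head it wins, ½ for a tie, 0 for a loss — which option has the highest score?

Noah: beats Kwame, Marcus, and Mei; loses to Jonas → score 3.
Kwame: beats Marcus; loses to Noah, Jonas, and Mei → score 1.
Marcus: loses to Noah, Kwame, Jonas, and Mei → score 0.
Jonas: beats Noah, Kwame, Marcus, and Mei → score 4.
Mei: beats Kwame and Marcus; loses to Noah and Jonas → score 2.
Jonas has the best pairwise record.

Jonas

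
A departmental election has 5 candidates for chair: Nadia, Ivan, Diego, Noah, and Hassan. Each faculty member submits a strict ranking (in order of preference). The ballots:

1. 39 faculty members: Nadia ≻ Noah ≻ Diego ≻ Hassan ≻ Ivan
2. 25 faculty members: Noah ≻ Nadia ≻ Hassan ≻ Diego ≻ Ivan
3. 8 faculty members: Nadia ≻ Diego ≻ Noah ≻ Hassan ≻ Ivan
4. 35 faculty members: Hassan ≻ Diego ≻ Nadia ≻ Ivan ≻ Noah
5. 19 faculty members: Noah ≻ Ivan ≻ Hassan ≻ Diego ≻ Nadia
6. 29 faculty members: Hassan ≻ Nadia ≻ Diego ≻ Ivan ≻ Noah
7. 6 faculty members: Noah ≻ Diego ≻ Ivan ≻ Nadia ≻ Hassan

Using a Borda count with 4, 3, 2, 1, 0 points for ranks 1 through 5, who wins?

Nadia

Nadia: 39·4 + 25·3 + 8·4 + 35·2 + 19·0 + 29·3 + 6·1 = 426
Ivan: 39·0 + 25·0 + 8·0 + 35·1 + 19·3 + 29·1 + 6·2 = 133
Diego: 39·2 + 25·1 + 8·3 + 35·3 + 19·1 + 29·2 + 6·3 = 327
Noah: 39·3 + 25·4 + 8·2 + 35·0 + 19·4 + 29·0 + 6·4 = 333
Hassan: 39·1 + 25·2 + 8·1 + 35·4 + 19·2 + 29·4 + 6·0 = 391
Nadia has the highest Borda score (426).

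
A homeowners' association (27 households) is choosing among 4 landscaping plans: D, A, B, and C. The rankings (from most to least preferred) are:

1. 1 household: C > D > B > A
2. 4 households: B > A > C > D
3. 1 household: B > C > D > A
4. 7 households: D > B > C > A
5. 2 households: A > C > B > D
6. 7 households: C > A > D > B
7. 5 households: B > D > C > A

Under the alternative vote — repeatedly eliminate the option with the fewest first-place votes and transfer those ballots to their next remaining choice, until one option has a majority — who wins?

B

Round 1: D 7, A 2, B 10, C 8. Eliminate A.
Round 2: D 7, B 10, C 10. Eliminate D.
Round 3: B 17, C 10. B has a majority.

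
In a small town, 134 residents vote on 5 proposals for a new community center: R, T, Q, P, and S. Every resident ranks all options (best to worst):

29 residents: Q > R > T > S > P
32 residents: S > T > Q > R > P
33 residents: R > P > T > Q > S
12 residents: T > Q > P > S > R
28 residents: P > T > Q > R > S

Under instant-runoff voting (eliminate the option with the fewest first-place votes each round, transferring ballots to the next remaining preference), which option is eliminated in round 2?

Round 1: R 33, T 12, Q 29, P 28, S 32. Eliminate T.
Round 2: R 33, Q 41, P 28, S 32. Eliminate P.

P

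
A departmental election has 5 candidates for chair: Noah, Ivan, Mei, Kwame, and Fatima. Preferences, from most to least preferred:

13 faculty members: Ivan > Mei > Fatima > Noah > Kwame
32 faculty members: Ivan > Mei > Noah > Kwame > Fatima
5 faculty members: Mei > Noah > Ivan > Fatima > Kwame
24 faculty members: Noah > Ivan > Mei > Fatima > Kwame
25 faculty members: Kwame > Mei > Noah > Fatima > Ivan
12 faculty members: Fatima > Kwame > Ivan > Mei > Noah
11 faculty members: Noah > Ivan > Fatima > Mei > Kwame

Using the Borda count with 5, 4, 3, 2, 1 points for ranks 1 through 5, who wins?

Ivan

Noah: 13·2 + 32·3 + 5·4 + 24·5 + 25·3 + 12·1 + 11·5 = 404
Ivan: 13·5 + 32·5 + 5·3 + 24·4 + 25·1 + 12·3 + 11·4 = 441
Mei: 13·4 + 32·4 + 5·5 + 24·3 + 25·4 + 12·2 + 11·2 = 423
Kwame: 13·1 + 32·2 + 5·1 + 24·1 + 25·5 + 12·4 + 11·1 = 290
Fatima: 13·3 + 32·1 + 5·2 + 24·2 + 25·2 + 12·5 + 11·3 = 272
Ivan has the highest Borda score (441).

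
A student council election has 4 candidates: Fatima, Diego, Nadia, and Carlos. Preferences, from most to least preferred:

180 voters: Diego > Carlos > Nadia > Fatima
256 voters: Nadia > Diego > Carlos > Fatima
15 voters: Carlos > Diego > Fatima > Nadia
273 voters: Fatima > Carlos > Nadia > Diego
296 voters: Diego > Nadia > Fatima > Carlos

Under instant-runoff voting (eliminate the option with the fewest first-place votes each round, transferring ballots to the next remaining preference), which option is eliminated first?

Carlos

Round 1: Fatima 273, Diego 476, Nadia 256, Carlos 15. Eliminate Carlos.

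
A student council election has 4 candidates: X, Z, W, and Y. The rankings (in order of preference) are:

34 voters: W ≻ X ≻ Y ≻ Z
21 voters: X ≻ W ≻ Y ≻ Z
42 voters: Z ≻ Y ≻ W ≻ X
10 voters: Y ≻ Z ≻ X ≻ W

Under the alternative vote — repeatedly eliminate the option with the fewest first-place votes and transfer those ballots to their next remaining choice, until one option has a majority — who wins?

Round 1: X 21, Z 42, W 34, Y 10. Eliminate Y.
Round 2: X 21, Z 52, W 34. Eliminate X.
Round 3: Z 52, W 55. W has a majority.

W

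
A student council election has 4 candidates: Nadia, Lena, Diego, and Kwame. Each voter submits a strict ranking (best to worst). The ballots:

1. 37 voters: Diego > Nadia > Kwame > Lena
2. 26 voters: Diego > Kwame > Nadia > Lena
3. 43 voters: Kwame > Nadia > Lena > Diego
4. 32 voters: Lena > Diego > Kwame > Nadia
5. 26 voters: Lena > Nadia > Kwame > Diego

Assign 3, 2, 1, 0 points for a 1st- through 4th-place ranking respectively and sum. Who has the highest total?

Nadia: 37·2 + 26·1 + 43·2 + 32·0 + 26·2 = 238
Lena: 37·0 + 26·0 + 43·1 + 32·3 + 26·3 = 217
Diego: 37·3 + 26·3 + 43·0 + 32·2 + 26·0 = 253
Kwame: 37·1 + 26·2 + 43·3 + 32·1 + 26·1 = 276
Kwame has the highest Borda score (276).

Kwame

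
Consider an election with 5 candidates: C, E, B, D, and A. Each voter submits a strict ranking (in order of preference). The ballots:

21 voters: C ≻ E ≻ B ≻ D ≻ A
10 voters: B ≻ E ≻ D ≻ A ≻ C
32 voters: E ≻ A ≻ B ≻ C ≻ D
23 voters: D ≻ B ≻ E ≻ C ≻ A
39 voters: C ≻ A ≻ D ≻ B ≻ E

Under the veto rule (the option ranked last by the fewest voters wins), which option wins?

B

Last-place votes: C 10, E 39, B 0, D 32, A 44.
B is ranked last by the fewest voters, so B wins.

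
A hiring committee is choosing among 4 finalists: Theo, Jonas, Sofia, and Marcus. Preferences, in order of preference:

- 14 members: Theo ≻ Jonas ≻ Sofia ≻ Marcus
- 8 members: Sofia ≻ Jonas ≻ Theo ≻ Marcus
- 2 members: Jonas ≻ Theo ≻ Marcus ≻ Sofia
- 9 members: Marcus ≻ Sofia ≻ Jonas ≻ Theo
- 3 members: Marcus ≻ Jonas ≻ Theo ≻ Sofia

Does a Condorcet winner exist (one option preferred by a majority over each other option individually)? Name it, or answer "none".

Jonas vs Theo: 22–14 for Jonas.
Jonas vs Sofia: 19–17 for Jonas.
Jonas vs Marcus: 24–12 for Jonas.
Jonas beats every other option head-to-head.

Jonas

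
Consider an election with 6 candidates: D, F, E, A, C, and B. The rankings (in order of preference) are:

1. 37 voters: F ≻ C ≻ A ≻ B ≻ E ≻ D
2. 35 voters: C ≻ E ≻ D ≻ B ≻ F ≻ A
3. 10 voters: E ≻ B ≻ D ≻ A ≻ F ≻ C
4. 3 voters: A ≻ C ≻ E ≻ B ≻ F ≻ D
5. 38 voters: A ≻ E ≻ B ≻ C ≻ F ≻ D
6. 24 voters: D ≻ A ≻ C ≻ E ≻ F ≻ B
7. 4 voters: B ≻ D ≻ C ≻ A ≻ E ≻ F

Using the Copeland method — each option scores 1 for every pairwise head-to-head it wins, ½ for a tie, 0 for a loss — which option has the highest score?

C

D: loses to F, E, A, C, and B → score 0.
F: beats D; loses to E, A, C, and B → score 1.
E: beats D, F, and B; loses to A and C → score 3.
A: beats D, F, E, and B; loses to C → score 4.
C: beats D, F, E, A, and B → score 5.
B: beats D and F; loses to E, A, and C → score 2.
C has the best pairwise record.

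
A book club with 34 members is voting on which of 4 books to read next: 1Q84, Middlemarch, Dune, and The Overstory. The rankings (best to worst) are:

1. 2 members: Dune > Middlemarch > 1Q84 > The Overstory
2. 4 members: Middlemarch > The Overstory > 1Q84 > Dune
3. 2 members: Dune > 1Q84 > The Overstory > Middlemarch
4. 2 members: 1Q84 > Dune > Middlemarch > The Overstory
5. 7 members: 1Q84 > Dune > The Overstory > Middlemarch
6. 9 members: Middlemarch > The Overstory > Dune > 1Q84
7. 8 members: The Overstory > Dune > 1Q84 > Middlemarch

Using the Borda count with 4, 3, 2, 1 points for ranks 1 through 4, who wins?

1Q84: 2·2 + 4·2 + 2·3 + 2·4 + 7·4 + 9·1 + 8·2 = 79
Middlemarch: 2·3 + 4·4 + 2·1 + 2·2 + 7·1 + 9·4 + 8·1 = 79
Dune: 2·4 + 4·1 + 2·4 + 2·3 + 7·3 + 9·2 + 8·3 = 89
The Overstory: 2·1 + 4·3 + 2·2 + 2·1 + 7·2 + 9·3 + 8·4 = 93
The Overstory has the highest Borda score (93).

The Overstory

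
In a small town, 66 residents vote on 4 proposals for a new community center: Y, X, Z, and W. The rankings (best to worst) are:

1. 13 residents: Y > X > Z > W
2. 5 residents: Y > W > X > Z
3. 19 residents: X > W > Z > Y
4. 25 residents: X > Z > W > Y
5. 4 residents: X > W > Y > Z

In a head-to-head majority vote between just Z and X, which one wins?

Voters preferring Z to X: 0; preferring X to Z: 66.
X wins the head-to-head.

X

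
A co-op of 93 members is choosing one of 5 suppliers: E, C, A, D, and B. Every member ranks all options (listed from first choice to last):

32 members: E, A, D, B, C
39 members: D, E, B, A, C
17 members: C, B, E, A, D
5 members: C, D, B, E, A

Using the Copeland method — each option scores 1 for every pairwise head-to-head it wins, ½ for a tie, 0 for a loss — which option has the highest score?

E

E: beats C, A, D, and B → score 4.
C: loses to E, A, D, and B → score 0.
A: beats C and D; loses to E and B → score 2.
D: beats C and B; loses to E and A → score 2.
B: beats C and A; loses to E and D → score 2.
E has the best pairwise record.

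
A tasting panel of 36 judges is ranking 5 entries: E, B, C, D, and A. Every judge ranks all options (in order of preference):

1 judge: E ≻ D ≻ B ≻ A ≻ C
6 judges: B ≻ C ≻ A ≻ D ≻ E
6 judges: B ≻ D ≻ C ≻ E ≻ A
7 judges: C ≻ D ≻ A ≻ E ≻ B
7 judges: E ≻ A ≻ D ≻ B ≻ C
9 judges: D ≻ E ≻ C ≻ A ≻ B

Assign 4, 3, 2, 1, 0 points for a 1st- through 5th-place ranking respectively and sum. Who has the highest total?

D

E: 1·4 + 6·0 + 6·1 + 7·1 + 7·4 + 9·3 = 72
B: 1·2 + 6·4 + 6·4 + 7·0 + 7·1 + 9·0 = 57
C: 1·0 + 6·3 + 6·2 + 7·4 + 7·0 + 9·2 = 76
D: 1·3 + 6·1 + 6·3 + 7·3 + 7·2 + 9·4 = 98
A: 1·1 + 6·2 + 6·0 + 7·2 + 7·3 + 9·1 = 57
D has the highest Borda score (98).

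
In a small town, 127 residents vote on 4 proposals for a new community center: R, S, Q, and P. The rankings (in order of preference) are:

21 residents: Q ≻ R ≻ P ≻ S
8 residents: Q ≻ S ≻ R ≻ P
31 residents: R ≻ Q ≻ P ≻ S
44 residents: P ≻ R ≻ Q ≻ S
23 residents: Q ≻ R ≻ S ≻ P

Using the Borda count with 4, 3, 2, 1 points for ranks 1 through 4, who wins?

R

R: 21·3 + 8·2 + 31·4 + 44·3 + 23·3 = 404
S: 21·1 + 8·3 + 31·1 + 44·1 + 23·2 = 166
Q: 21·4 + 8·4 + 31·3 + 44·2 + 23·4 = 389
P: 21·2 + 8·1 + 31·2 + 44·4 + 23·1 = 311
R has the highest Borda score (404).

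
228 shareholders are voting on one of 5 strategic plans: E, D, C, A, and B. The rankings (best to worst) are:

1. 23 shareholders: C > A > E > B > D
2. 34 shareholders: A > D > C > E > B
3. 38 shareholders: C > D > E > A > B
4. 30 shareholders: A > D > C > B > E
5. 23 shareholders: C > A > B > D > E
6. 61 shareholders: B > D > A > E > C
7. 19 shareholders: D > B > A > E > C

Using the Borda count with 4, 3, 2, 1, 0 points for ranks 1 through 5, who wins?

E: 23·2 + 34·1 + 38·2 + 30·0 + 23·0 + 61·1 + 19·1 = 236
D: 23·0 + 34·3 + 38·3 + 30·3 + 23·1 + 61·3 + 19·4 = 588
C: 23·4 + 34·2 + 38·4 + 30·2 + 23·4 + 61·0 + 19·0 = 464
A: 23·3 + 34·4 + 38·1 + 30·4 + 23·3 + 61·2 + 19·2 = 592
B: 23·1 + 34·0 + 38·0 + 30·1 + 23·2 + 61·4 + 19·3 = 400
A has the highest Borda score (592).

A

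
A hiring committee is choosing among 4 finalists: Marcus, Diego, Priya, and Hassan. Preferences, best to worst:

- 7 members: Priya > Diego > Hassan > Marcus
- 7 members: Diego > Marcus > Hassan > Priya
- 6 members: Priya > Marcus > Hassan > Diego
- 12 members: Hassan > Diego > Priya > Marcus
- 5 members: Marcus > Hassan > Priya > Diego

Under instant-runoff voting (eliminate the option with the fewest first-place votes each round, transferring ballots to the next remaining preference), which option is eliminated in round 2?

Round 1: Marcus 5, Diego 7, Priya 13, Hassan 12. Eliminate Marcus.
Round 2: Diego 7, Priya 13, Hassan 17. Eliminate Diego.

Diego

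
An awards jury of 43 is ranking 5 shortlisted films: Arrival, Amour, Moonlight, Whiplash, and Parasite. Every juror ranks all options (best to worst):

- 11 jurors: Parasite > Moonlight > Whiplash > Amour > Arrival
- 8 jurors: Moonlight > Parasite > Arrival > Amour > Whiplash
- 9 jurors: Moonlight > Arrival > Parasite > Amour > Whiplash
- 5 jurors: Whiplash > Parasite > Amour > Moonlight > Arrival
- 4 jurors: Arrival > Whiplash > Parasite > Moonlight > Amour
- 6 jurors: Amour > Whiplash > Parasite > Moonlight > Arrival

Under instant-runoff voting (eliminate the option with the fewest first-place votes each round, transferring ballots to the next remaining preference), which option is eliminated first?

Round 1: Arrival 4, Amour 6, Moonlight 17, Whiplash 5, Parasite 11. Eliminate Arrival.

Arrival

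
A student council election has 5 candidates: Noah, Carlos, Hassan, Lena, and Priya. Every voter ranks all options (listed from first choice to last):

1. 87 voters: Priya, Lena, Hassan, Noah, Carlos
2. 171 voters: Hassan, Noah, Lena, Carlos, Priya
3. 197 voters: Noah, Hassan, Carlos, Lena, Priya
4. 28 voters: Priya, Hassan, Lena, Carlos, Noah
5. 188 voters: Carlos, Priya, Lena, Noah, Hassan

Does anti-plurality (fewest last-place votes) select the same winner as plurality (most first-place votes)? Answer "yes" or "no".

no

Anti-plurality — last-place votes: Noah 28, Carlos 87, Hassan 188, Lena 0, Priya 368. Winner: Lena.
Plurality — first-place votes: Noah 197, Carlos 188, Hassan 171, Lena 0, Priya 115. Winner: Noah.
The two methods disagree.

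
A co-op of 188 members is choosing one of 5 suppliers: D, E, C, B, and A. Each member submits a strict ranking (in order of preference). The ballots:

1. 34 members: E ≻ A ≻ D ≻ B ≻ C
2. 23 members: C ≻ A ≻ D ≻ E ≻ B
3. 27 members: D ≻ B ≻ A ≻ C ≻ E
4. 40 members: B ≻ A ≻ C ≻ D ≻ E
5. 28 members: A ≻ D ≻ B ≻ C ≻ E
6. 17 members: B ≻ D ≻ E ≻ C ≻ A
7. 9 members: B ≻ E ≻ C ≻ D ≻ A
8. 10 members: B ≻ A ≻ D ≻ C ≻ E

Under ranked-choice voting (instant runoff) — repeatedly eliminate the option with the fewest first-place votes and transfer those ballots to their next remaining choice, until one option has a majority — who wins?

B

Round 1: D 27, E 34, C 23, B 76, A 28. Eliminate C.
Round 2: D 27, E 34, B 76, A 51. Eliminate D.
Round 3: E 34, B 103, A 51. B has a majority.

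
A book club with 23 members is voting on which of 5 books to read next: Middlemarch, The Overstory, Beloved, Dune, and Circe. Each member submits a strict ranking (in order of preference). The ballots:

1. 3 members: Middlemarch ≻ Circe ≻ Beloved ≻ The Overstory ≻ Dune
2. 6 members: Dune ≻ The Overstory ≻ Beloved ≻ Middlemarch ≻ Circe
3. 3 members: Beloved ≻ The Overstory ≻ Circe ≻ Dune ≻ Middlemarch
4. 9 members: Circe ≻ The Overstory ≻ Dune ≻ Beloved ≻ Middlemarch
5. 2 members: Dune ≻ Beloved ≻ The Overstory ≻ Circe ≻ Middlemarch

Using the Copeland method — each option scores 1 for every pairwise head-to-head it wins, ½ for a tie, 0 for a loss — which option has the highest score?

Middlemarch: loses to The Overstory, Beloved, Dune, and Circe → score 0.
The Overstory: beats Middlemarch, Beloved, and Dune; loses to Circe → score 3.
Beloved: beats Middlemarch; loses to The Overstory, Dune, and Circe → score 1.
Dune: beats Middlemarch and Beloved; loses to The Overstory and Circe → score 2.
Circe: beats Middlemarch, The Overstory, Beloved, and Dune → score 4.
Circe has the best pairwise record.

Circe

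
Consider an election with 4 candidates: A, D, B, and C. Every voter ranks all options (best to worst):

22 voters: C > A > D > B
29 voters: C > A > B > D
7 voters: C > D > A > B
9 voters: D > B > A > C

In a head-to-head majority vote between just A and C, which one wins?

Voters preferring A to C: 9; preferring C to A: 58.
C wins the head-to-head.

C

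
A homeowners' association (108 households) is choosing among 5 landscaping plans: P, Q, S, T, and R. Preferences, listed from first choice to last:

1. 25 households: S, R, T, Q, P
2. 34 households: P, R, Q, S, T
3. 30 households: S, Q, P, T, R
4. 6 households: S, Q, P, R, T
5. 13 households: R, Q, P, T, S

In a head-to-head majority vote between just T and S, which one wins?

Voters preferring T to S: 13; preferring S to T: 95.
S wins the head-to-head.

S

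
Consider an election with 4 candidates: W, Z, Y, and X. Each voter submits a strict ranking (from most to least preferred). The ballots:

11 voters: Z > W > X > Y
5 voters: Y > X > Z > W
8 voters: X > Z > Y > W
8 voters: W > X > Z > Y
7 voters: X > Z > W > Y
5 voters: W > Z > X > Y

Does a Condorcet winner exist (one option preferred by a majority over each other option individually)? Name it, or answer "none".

none

Checking pairwise contests:
Z beats W 31–13.
X beats Z 28–16.
W beats Y 31–13.
W beats X 24–20.
Every option loses at least one head-to-head, so there is no Condorcet winner.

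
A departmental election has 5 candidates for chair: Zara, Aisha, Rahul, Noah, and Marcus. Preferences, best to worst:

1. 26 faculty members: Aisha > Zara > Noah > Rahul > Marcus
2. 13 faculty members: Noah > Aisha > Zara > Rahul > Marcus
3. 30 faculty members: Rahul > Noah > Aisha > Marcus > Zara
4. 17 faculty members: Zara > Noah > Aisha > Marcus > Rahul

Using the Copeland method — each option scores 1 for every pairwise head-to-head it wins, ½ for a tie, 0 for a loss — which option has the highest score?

Noah

Zara: beats Rahul and Marcus; ties Noah; loses to Aisha → score 2.5.
Aisha: beats Zara, Rahul, and Marcus; loses to Noah → score 3.
Rahul: beats Marcus; loses to Zara, Aisha, and Noah → score 1.
Noah: beats Aisha, Rahul, and Marcus; ties Zara → score 3.5.
Marcus: loses to Zara, Aisha, Rahul, and Noah → score 0.
Noah has the best pairwise record.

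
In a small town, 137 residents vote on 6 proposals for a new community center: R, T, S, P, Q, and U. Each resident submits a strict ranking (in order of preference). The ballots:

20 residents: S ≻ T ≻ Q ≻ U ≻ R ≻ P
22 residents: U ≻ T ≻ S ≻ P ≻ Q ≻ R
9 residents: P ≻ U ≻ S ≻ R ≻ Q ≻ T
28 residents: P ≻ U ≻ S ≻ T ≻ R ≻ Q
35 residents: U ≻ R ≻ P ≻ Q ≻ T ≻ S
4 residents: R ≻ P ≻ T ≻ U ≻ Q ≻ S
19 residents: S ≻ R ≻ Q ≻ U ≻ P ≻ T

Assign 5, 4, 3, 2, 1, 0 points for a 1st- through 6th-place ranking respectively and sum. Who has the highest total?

R: 20·1 + 22·0 + 9·2 + 28·1 + 35·4 + 4·5 + 19·4 = 302
T: 20·4 + 22·4 + 9·0 + 28·2 + 35·1 + 4·3 + 19·0 = 271
S: 20·5 + 22·3 + 9·3 + 28·3 + 35·0 + 4·0 + 19·5 = 372
P: 20·0 + 22·2 + 9·5 + 28·5 + 35·3 + 4·4 + 19·1 = 369
Q: 20·3 + 22·1 + 9·1 + 28·0 + 35·2 + 4·1 + 19·3 = 222
U: 20·2 + 22·5 + 9·4 + 28·4 + 35·5 + 4·2 + 19·2 = 519
U has the highest Borda score (519).

U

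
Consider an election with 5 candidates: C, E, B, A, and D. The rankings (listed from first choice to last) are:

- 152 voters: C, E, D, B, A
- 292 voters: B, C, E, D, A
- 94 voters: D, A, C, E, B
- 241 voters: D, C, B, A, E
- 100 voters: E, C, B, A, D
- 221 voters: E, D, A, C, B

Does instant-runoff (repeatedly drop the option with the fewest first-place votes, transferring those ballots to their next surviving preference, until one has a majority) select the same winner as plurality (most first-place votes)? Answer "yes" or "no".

Instant-runoff — R1 C 152, E 321, B 292, A 0, D 335 (A out); R2 C 152, E 321, B 292, D 335 (C out); R3 E 473, B 292, D 335 (B out); R4 E 765, D 335 (E winner). Winner: E.
Plurality — first-place votes: C 152, E 321, B 292, A 0, D 335. Winner: D.
The two methods disagree.

no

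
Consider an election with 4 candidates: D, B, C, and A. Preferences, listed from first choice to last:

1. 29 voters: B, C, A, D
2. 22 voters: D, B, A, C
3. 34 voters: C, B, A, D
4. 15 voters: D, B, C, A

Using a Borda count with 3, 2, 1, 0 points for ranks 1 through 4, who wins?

B

D: 29·0 + 22·3 + 34·0 + 15·3 = 111
B: 29·3 + 22·2 + 34·2 + 15·2 = 229
C: 29·2 + 22·0 + 34·3 + 15·1 = 175
A: 29·1 + 22·1 + 34·1 + 15·0 = 85
B has the highest Borda score (229).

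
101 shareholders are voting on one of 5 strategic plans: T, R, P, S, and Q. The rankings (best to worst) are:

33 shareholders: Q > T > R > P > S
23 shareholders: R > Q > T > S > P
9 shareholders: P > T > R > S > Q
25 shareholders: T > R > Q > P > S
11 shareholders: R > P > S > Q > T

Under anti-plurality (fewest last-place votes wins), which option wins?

Last-place votes: T 11, R 0, P 23, S 58, Q 9.
R is ranked last by the fewest voters, so R wins.

R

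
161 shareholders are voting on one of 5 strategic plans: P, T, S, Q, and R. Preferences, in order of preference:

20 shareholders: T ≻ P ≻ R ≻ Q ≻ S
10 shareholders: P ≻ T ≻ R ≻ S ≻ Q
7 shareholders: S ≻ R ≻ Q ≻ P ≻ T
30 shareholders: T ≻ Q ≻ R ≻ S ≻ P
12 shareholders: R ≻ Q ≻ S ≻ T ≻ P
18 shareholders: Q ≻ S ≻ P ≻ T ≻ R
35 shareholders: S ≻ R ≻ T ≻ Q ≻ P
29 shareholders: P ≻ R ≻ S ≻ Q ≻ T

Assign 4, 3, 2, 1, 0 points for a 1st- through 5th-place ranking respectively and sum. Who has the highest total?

P: 20·3 + 10·4 + 7·1 + 30·0 + 12·0 + 18·2 + 35·0 + 29·4 = 259
T: 20·4 + 10·3 + 7·0 + 30·4 + 12·1 + 18·1 + 35·2 + 29·0 = 330
S: 20·0 + 10·1 + 7·4 + 30·1 + 12·2 + 18·3 + 35·4 + 29·2 = 344
Q: 20·1 + 10·0 + 7·2 + 30·3 + 12·3 + 18·4 + 35·1 + 29·1 = 296
R: 20·2 + 10·2 + 7·3 + 30·2 + 12·4 + 18·0 + 35·3 + 29·3 = 381
R has the highest Borda score (381).

R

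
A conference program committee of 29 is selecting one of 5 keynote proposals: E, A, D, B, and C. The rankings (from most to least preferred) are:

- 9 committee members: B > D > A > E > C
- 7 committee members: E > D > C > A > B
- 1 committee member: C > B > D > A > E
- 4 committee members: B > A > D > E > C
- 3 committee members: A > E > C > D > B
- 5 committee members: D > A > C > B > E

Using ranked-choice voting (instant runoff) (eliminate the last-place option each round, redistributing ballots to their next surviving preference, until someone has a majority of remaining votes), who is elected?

B

Round 1: E 7, A 3, D 5, B 13, C 1. Eliminate C.
Round 2: E 7, A 3, D 5, B 14. Eliminate A.
Round 3: E 10, D 5, B 14. Eliminate D.
Round 4: E 10, B 19. B has a majority.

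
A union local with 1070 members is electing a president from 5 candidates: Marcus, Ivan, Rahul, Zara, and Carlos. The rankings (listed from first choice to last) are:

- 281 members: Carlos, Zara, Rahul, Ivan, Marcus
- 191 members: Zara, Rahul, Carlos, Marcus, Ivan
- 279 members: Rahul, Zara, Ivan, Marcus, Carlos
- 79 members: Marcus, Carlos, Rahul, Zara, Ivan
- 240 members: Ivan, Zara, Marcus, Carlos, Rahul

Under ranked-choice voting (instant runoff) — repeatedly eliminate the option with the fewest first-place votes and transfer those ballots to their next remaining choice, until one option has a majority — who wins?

Carlos

Round 1: Marcus 79, Ivan 240, Rahul 279, Zara 191, Carlos 281. Eliminate Marcus.
Round 2: Ivan 240, Rahul 279, Zara 191, Carlos 360. Eliminate Zara.
Round 3: Ivan 240, Rahul 470, Carlos 360. Eliminate Ivan.
Round 4: Rahul 470, Carlos 600. Carlos has a majority.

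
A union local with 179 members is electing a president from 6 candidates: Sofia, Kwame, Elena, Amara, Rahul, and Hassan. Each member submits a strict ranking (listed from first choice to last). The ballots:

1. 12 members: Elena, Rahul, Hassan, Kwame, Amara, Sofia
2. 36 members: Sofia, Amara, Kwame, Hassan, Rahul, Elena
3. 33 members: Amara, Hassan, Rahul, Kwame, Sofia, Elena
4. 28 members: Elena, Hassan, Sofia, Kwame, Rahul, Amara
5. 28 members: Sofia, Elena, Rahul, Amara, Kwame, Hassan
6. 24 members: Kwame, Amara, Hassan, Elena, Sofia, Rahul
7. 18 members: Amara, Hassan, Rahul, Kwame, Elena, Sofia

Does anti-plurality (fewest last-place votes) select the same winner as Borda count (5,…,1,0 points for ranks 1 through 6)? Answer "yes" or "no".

Anti-plurality — last-place votes: Sofia 30, Kwame 0, Elena 69, Amara 28, Rahul 24, Hassan 28. Winner: Kwame.
Borda — scores: Sofia 461, Kwame 438, Elena 378, Amara 563, Rahul 349, Hassan 496. Winner: Amara.
The two methods disagree.

no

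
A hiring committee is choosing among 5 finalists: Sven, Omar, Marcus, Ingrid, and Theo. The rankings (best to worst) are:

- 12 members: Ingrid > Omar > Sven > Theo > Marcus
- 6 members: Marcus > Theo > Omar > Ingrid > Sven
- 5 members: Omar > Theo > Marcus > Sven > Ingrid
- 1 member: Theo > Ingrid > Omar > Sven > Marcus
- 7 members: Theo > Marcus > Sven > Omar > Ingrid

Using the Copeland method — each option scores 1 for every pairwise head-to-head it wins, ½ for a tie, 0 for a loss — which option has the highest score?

Omar

Sven: loses to Omar, Marcus, Ingrid, and Theo → score 0.
Omar: beats Sven, Marcus, Ingrid, and Theo → score 4.
Marcus: beats Sven and Ingrid; loses to Omar and Theo → score 2.
Ingrid: beats Sven; loses to Omar, Marcus, and Theo → score 1.
Theo: beats Sven, Marcus, and Ingrid; loses to Omar → score 3.
Omar has the best pairwise record.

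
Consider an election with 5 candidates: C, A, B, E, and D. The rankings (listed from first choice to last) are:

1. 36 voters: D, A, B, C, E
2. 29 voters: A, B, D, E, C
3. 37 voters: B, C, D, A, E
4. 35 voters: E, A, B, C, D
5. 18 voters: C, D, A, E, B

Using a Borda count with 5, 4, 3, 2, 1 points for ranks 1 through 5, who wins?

C: 36·2 + 29·1 + 37·4 + 35·2 + 18·5 = 409
A: 36·4 + 29·5 + 37·2 + 35·4 + 18·3 = 557
B: 36·3 + 29·4 + 37·5 + 35·3 + 18·1 = 532
E: 36·1 + 29·2 + 37·1 + 35·5 + 18·2 = 342
D: 36·5 + 29·3 + 37·3 + 35·1 + 18·4 = 485
A has the highest Borda score (557).

A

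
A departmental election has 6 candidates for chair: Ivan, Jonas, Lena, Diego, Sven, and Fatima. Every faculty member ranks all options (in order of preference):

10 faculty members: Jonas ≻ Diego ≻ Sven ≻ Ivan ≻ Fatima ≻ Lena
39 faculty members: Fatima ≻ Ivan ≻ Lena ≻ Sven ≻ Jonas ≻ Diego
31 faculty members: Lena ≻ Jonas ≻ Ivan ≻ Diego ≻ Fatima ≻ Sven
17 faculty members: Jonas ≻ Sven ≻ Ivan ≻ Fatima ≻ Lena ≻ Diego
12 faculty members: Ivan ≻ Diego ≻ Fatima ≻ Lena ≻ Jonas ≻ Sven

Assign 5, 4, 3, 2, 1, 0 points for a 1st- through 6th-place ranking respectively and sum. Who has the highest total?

Ivan: 10·2 + 39·4 + 31·3 + 17·3 + 12·5 = 380
Jonas: 10·5 + 39·1 + 31·4 + 17·5 + 12·1 = 310
Lena: 10·0 + 39·3 + 31·5 + 17·1 + 12·2 = 313
Diego: 10·4 + 39·0 + 31·2 + 17·0 + 12·4 = 150
Sven: 10·3 + 39·2 + 31·0 + 17·4 + 12·0 = 176
Fatima: 10·1 + 39·5 + 31·1 + 17·2 + 12·3 = 306
Ivan has the highest Borda score (380).

Ivan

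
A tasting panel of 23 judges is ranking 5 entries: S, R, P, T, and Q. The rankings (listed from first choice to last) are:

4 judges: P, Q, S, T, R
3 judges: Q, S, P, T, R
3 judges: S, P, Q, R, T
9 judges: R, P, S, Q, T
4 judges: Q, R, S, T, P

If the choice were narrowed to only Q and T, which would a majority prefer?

Q

Voters preferring Q to T: 23; preferring T to Q: 0.
Q wins the head-to-head.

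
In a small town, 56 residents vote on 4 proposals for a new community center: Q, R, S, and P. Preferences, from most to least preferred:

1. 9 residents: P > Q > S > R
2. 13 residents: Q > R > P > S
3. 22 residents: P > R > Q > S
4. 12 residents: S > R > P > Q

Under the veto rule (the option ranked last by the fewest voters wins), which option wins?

Last-place votes: Q 12, R 9, S 35, P 0.
P is ranked last by the fewest voters, so P wins.

P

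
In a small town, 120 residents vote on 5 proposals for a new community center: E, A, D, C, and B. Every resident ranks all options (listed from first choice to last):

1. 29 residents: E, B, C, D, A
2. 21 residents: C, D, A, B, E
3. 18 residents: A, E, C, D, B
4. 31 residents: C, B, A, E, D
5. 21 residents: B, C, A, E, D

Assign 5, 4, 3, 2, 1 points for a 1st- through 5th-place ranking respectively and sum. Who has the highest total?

C

E: 29·5 + 21·1 + 18·4 + 31·2 + 21·2 = 342
A: 29·1 + 21·3 + 18·5 + 31·3 + 21·3 = 338
D: 29·2 + 21·4 + 18·2 + 31·1 + 21·1 = 230
C: 29·3 + 21·5 + 18·3 + 31·5 + 21·4 = 485
B: 29·4 + 21·2 + 18·1 + 31·4 + 21·5 = 405
C has the highest Borda score (485).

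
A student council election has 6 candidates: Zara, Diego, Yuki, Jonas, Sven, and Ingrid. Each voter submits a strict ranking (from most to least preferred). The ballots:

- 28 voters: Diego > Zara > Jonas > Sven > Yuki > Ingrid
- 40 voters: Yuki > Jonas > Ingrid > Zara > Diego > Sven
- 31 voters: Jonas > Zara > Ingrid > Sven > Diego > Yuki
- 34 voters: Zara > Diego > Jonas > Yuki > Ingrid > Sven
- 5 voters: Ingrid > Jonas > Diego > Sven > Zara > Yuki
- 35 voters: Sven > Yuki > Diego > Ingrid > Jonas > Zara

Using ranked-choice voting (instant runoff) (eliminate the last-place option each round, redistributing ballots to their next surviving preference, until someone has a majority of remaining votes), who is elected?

Zara

Round 1: Zara 34, Diego 28, Yuki 40, Jonas 31, Sven 35, Ingrid 5. Eliminate Ingrid.
Round 2: Zara 34, Diego 28, Yuki 40, Jonas 36, Sven 35. Eliminate Diego.
Round 3: Zara 62, Yuki 40, Jonas 36, Sven 35. Eliminate Sven.
Round 4: Zara 62, Yuki 75, Jonas 36. Eliminate Jonas.
Round 5: Zara 98, Yuki 75. Zara has a majority.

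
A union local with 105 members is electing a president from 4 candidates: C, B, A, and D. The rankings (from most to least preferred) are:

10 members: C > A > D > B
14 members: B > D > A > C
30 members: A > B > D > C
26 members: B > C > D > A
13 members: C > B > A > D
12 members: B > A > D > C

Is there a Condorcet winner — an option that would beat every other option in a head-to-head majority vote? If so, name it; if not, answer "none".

B vs C: 82–23 for B.
B vs A: 65–40 for B.
B vs D: 95–10 for B.
B beats every other option head-to-head.

B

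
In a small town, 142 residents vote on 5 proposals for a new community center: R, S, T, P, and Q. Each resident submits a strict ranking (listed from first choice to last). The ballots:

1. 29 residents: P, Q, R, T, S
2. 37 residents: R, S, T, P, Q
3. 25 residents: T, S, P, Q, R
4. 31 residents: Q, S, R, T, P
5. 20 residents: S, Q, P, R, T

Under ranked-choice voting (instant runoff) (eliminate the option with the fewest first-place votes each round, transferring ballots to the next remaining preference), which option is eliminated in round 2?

T

Round 1: R 37, S 20, T 25, P 29, Q 31. Eliminate S.
Round 2: R 37, T 25, P 29, Q 51. Eliminate T.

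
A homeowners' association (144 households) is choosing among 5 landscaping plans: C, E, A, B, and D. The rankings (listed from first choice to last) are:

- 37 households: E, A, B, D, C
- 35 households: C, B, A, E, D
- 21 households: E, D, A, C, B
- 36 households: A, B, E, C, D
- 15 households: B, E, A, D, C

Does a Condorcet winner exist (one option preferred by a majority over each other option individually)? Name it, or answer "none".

Checking pairwise contests:
E beats C 109–35.
B beats E 86–58.
E beats A 73–71.
A beats B 94–50.
E beats D 144–0.
Every option loses at least one head-to-head, so there is no Condorcet winner.

none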